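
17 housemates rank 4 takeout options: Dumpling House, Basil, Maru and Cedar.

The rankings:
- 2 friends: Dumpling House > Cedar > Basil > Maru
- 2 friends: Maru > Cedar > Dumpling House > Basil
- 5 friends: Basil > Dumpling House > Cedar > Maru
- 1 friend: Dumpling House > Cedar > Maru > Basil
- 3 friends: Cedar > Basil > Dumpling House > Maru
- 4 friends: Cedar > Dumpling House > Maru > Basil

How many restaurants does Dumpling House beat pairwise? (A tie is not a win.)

Dumpling House against each rival (17 friends):
Dumpling House–Basil: Dumpling House 9–8.
Dumpling House vs Maru: Dumpling House, 15–2.
Dumpling House vs Cedar: Cedar, 9–8.
Dumpling House beats Basil, Maru; loses to Cedar — 2 pairwise wins.

2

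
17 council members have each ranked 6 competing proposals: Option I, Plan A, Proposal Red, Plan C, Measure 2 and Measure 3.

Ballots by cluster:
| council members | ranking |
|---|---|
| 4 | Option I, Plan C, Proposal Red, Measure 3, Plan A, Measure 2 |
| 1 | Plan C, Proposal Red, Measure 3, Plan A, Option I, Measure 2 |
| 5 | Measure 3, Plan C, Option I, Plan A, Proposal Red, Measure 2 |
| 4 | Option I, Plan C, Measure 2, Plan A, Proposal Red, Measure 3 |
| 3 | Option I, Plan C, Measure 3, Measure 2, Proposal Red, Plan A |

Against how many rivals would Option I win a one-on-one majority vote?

5

Option I against each rival (17 council members):
Option I vs Plan A: Option I, 16–1.
Option I vs Proposal Red: Option I wins 16–1.
Option I vs Plan C: Option I, 11–6.
Option I vs Measure 2: Option I wins 17–0.
Option I vs Measure 3: Option I, 11–6.
Option I beats Plan A, Proposal Red, Plan C, Measure 2, Measure 3 — 5 pairwise wins.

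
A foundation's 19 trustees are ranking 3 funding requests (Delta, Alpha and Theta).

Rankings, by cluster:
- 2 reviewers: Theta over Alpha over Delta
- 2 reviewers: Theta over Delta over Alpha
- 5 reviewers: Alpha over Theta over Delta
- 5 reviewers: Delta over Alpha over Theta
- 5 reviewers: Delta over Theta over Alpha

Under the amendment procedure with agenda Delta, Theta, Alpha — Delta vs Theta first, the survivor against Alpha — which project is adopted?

Delta

Round 1: Delta vs Theta — 10–9, Delta advances.
Round 2: Delta vs Alpha — 12–7, Delta advances.
The agenda winner is Delta.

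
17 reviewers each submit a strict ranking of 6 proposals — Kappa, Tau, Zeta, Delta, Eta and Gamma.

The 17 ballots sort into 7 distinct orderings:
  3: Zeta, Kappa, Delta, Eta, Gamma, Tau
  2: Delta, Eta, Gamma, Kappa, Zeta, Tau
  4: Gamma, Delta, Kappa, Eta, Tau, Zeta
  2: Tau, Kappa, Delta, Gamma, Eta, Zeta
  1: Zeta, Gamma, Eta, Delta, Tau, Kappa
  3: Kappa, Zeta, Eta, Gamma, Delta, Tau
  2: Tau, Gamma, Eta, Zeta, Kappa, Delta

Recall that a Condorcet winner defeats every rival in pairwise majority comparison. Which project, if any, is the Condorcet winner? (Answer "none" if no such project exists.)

Gamma

Head-to-head results (17 reviewers):
Kappa vs Tau: Kappa, 12–5.
Kappa vs Zeta: 2+4+2+3 = 11 for Kappa, 6 for Zeta — Kappa by 11–6.
Kappa vs Delta: Kappa, 10–7.
Kappa vs Eta: Kappa is ranked higher on 3+4+2+3 = 12 ballots, Eta on 5. Kappa wins 12–5.
Kappa vs Gamma: Kappa is ranked higher on 3+2+3 = 8 ballots, Gamma on 9. Gamma wins 9–8.
Tau vs Zeta: 8 to 9, Zeta.
Tau vs Delta: Delta, 13–4.
Tau vs Eta: Eta, 13–4.
Tau vs Gamma: 2+2 = 4 for Tau, 13 for Gamma — Gamma by 13–4.
Zeta vs Delta: Zeta, 9–8.
Zeta vs Eta: 3+1+3 = 7 for Zeta, 10 for Eta — Eta by 10–7.
Zeta vs Gamma: Gamma wins 10–7.
Delta vs Eta: 3+2+4+2 = 11 for Delta, 6 for Eta — Delta by 11–6.
Delta vs Gamma: Gamma wins 10–7.
Eta vs Gamma: 8 to 9, Gamma.
Gamma wins every pairwise contest, so Gamma is the Condorcet winner.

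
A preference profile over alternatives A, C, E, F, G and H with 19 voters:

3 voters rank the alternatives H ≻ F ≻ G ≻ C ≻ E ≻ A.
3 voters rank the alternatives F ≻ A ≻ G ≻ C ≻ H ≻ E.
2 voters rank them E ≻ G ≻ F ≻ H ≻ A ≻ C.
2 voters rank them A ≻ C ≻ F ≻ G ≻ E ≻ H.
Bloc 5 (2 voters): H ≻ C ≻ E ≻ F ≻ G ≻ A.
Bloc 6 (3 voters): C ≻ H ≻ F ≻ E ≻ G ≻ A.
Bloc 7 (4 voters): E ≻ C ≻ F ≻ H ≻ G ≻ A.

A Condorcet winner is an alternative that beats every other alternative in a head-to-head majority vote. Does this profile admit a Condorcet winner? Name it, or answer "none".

Check each pair by majority over 19 ballots:
A vs C: A is ranked higher on 3+2+2 = 7 ballots, C on 12. C wins 12–7.
A vs E: A preferred on 3+2 = 5 ballots; E wins 14–5.
A vs F: 2 for A, 17 for F — F by 17–2.
A vs G: 5 to 14, G.
A vs H: 3+2 = 5 for A, 14 for H — H by 14–5.
C vs E: 3+3+2+2+3 = 13 for C, 6 for E — C by 13–6.
C vs F: 11 to 8, C.
C vs G: C preferred on 2+2+3+4 = 11 ballots; C wins 11–8.
C vs H: C is ranked higher on 3+2+3+4 = 12 ballots, H on 7. C wins 12–7.
E vs F: E preferred on 2+2+4 = 8 ballots; F wins 11–8.
E vs G: E is ranked higher on 2+2+3+4 = 11 ballots, G on 8. E wins 11–8.
E vs H: 2+2+4 = 8 for E, 11 for H — H by 11–8.
F vs G: F preferred on 3+3+2+2+3+4 = 17 ballots; F wins 17–2.
F vs H: F preferred on 3+2+2+4 = 11 ballots; F wins 11–8.
G vs H: G preferred on 3+2+2 = 7 ballots; H wins 12–7.
C beats each of A, E, F, G, H — C is the Condorcet winner.

C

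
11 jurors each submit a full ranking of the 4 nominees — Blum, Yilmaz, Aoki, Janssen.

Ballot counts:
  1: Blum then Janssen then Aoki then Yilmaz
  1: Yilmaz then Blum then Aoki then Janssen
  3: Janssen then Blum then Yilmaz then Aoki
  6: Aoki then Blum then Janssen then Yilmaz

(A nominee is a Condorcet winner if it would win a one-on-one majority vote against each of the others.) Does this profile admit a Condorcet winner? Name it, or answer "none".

Aoki

Head-to-head results (11 jurors):
Blum vs Yilmaz: Blum is ranked higher on 1+3+6 = 10 ballots, Yilmaz on 1. Blum wins 10–1.
Blum vs Aoki: Blum preferred on 1+1+3 = 5 ballots; Aoki wins 6–5.
Blum vs Janssen: 1+1+6 = 8 for Blum, 3 for Janssen — Blum by 8–3.
Yilmaz vs Aoki: Yilmaz preferred on 1+3 = 4 ballots; Aoki wins 7–4.
Yilmaz vs Janssen: Yilmaz is ranked higher on 1 ballot, Janssen on 10. Janssen wins 10–1.
Aoki vs Janssen: 1+6 = 7 for Aoki, 4 for Janssen — Aoki by 7–4.
Aoki defeats every rival head-to-head and is the Condorcet winner.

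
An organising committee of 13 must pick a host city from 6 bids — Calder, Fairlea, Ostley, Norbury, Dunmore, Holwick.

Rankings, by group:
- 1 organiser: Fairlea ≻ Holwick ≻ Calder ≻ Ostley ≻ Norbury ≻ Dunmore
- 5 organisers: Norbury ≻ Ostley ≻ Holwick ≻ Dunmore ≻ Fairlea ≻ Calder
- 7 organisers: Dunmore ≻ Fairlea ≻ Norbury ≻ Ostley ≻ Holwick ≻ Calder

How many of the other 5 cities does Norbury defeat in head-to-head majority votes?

Norbury against each rival (13 organisers):
Norbury–Calder: Norbury 12–1.
Norbury–Fairlea: Fairlea 8–5.
Norbury vs Ostley: Norbury wins 12–1.
Norbury vs Dunmore: 6 to 7, Dunmore.
Norbury vs Holwick: Norbury wins 12–1.
Norbury beats Calder, Ostley, Holwick; loses to Fairlea, Dunmore — 3 pairwise wins.

3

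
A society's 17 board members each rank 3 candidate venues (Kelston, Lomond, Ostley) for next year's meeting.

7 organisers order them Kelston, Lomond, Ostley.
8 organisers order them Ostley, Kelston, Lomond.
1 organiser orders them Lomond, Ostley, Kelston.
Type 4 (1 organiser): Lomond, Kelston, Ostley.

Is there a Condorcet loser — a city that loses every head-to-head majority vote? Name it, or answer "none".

none

Head-to-head results (17 organisers):
Kelston vs Lomond: Kelston is ranked higher on 7+8 = 15 ballots, Lomond on 2. Kelston wins 15–2.
Kelston vs Ostley: Ostley, 9–8.
Lomond vs Ostley: Lomond, 9–8.
No city is winless: Kelston beats Lomond; Lomond beats Ostley; Ostley beats Kelston. There is no Condorcet loser.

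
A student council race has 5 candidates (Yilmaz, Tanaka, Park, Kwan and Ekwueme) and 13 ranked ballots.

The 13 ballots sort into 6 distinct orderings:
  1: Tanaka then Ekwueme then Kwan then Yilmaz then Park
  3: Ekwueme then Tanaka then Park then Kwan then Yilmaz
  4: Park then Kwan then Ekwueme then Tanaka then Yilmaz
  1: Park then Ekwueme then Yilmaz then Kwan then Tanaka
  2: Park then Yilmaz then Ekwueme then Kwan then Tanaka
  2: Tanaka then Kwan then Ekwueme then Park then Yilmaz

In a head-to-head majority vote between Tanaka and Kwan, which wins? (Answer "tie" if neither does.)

Ballots ranking Tanaka above Kwan: 1 + 3 + 2 = 6.
Ballots ranking Kwan above Tanaka: 13 − 6 = 7.
Kwan wins the head-to-head 7–6.

Kwan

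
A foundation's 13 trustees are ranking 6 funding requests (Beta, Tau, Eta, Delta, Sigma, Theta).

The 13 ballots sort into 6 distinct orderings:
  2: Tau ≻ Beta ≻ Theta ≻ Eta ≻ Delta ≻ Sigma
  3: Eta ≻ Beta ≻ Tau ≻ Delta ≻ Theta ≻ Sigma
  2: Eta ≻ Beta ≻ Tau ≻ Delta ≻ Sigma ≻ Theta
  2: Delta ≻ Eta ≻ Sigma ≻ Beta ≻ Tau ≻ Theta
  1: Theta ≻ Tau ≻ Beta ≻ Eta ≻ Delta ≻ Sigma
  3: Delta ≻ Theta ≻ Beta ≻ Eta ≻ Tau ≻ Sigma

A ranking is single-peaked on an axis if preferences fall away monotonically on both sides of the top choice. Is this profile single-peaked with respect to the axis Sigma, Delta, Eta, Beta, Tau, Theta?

Axis positions: Sigma=1, Delta=2, Eta=3, Beta=4, Tau=5, Theta=6.
Group 1 (peak Tau at position 5): ranking walks positions 5-4-6-3-2-1, expanding outward from the peak — single-peaked.
Group 2 (peak Eta at position 3): ranking walks positions 3-4-5-2-6-1, expanding outward from the peak — single-peaked.
Group 3 (peak Eta at position 3): ranking walks positions 3-4-5-2-1-6, expanding outward from the peak — single-peaked.
Group 4 (peak Delta at position 2): ranking walks positions 2-3-1-4-5-6, expanding outward from the peak — single-peaked.
Group 5 (peak Theta at position 6): ranking walks positions 6-5-4-3-2-1, expanding outward from the peak — single-peaked.
Group 6: ranking walks positions 2-6-4-3-5-1; Theta is ranked above Eta even though Eta lies between Theta and the peak Delta on the axis — preferences dip and rise again. Not single-peaked.
Group 6 violates single-peakedness, so the profile is not single-peaked on this axis.

no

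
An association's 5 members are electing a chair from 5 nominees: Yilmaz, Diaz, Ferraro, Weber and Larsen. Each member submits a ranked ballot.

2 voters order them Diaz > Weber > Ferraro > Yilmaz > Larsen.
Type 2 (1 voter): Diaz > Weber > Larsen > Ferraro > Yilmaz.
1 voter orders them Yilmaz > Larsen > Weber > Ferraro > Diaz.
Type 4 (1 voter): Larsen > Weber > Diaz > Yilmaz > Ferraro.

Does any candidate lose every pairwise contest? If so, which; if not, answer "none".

Head-to-head results (5 voters):
Yilmaz vs Diaz: Diaz, 4–1.
Yilmaz–Ferraro: Ferraro 3–2.
Yilmaz–Weber: Weber 4–1.
Yilmaz vs Larsen: 3 to 2, Yilmaz.
Diaz vs Ferraro: Diaz preferred on 2+1+1 = 4 ballots; Diaz wins 4–1.
Diaz vs Weber: Diaz preferred on 2+1 = 3 ballots; Diaz wins 3–2.
Diaz vs Larsen: Diaz, 3–2.
Ferraro vs Weber: 0 to 5, Weber.
Ferraro vs Larsen: Ferraro preferred on 2 ballots; Larsen wins 3–2.
Weber vs Larsen: 3 to 2, Weber.
Each candidate has at least one pairwise win (Yilmaz beats Larsen; Diaz beats Yilmaz; Ferraro beats Yilmaz; Weber beats Yilmaz; Larsen beats Ferraro) — no Condorcet loser.

none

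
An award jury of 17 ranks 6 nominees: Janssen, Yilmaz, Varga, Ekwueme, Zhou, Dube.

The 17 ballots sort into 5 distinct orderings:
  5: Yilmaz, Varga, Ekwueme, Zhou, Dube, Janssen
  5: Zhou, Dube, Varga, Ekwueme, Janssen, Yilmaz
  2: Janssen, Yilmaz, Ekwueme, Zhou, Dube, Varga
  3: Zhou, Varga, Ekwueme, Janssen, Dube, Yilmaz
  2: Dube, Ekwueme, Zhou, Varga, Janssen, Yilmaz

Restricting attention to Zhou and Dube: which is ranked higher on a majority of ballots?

Zhou

Ballots ranking Zhou above Dube: 5 + 5 + 2 + 3 = 15.
Ballots ranking Dube above Zhou: 17 − 15 = 2.
Zhou wins the head-to-head 15–2.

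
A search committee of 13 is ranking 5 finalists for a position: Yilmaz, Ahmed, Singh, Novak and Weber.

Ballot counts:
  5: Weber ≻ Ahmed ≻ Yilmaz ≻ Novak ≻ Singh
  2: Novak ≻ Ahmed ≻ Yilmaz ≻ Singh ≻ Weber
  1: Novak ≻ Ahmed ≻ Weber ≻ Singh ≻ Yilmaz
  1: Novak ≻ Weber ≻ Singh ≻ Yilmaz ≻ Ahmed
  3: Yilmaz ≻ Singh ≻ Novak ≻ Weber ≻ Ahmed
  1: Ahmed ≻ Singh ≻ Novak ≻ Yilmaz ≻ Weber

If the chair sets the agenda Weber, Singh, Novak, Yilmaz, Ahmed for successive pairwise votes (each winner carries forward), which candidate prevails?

Round 1: Weber vs Singh — 7–6, Weber advances.
Round 2: Weber vs Novak — 5–8, Novak advances.
Round 3: Novak vs Yilmaz — 5–8, Yilmaz advances.
Round 4: Yilmaz vs Ahmed — 4–9, Ahmed advances.
Ahmed survives the agenda.

Ahmed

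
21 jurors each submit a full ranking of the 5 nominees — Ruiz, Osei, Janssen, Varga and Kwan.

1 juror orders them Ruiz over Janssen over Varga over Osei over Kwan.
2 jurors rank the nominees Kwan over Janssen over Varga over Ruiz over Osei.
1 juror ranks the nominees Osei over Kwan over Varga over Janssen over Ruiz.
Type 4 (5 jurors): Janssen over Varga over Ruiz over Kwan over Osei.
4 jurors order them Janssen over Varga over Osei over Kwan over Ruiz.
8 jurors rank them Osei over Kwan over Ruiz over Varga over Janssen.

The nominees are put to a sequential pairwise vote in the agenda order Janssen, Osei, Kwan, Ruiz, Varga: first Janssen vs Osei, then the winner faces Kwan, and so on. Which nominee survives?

Round 1: Janssen vs Osei — 12–9, Janssen advances.
Round 2: Janssen vs Kwan — 10–11, Kwan advances.
Round 3: Kwan vs Ruiz — 15–6, Kwan advances.
Round 4: Kwan vs Varga — 11–10, Kwan advances.
Kwan survives the agenda.

Kwan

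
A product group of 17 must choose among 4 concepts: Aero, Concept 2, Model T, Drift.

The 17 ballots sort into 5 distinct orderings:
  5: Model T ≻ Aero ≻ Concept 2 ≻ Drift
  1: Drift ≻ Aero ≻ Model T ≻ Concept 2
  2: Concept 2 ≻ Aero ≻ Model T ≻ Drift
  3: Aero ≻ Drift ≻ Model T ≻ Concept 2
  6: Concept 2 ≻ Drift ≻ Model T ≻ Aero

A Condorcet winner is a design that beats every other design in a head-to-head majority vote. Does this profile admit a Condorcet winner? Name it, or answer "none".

Check each pair by majority over 17 ballots:
Aero vs Concept 2: 5+1+3 = 9 for Aero, 8 for Concept 2 — Aero by 9–8.
Aero vs Model T: Model T, 11–6.
Aero vs Drift: Aero is ranked higher on 5+2+3 = 10 ballots, Drift on 7. Aero wins 10–7.
Concept 2 vs Model T: 2+6 = 8 for Concept 2, 9 for Model T — Model T by 9–8.
Concept 2 vs Drift: Concept 2 is ranked higher on 5+2+6 = 13 ballots, Drift on 4. Concept 2 wins 13–4.
Model T vs Drift: Model T preferred on 5+2 = 7 ballots; Drift wins 10–7.
Each design drops at least one matchup (Aero loses to Model T; Concept 2 loses to Aero; Model T loses to Drift; Drift loses to Aero); the cycle Aero beats Drift beats Model T beats Aero rules out a Condorcet winner.

none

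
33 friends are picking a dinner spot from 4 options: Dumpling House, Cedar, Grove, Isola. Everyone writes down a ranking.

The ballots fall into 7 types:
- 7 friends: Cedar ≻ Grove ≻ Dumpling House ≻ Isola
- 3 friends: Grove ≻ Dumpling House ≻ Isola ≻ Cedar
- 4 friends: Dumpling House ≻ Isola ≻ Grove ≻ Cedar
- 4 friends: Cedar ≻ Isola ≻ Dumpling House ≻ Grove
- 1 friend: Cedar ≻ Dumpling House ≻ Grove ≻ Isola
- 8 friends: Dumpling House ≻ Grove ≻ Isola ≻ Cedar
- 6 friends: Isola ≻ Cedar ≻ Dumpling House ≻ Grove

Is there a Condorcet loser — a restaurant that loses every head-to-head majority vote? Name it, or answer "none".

none

Head-to-head results (33 friends):
Dumpling House vs Cedar: 15 to 18, Cedar.
Dumpling House vs Grove: Dumpling House is ranked higher on 4+4+1+8+6 = 23 ballots, Grove on 10. Dumpling House wins 23–10.
Dumpling House vs Isola: Dumpling House wins 23–10.
Cedar–Grove: Cedar 18–15.
Cedar–Isola: Isola 21–12.
Grove–Isola: Grove 19–14.
No restaurant is winless: Dumpling House beats Grove; Cedar beats Dumpling House; Grove beats Isola; Isola beats Cedar. There is no Condorcet loser.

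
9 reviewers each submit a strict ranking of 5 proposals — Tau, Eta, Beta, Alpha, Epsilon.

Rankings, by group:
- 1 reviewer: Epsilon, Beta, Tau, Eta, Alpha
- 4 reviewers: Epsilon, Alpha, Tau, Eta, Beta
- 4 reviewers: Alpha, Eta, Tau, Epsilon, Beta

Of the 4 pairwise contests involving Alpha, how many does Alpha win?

3

Alpha against each rival (9 reviewers):
Alpha vs Tau: Alpha, 8–1.
Alpha–Eta: Alpha 8–1.
Alpha vs Beta: Alpha, 8–1.
Alpha vs Epsilon: 4 for Alpha, 5 for Epsilon — Epsilon by 5–4.
Alpha beats Tau, Eta, Beta; loses to Epsilon — 3 pairwise wins.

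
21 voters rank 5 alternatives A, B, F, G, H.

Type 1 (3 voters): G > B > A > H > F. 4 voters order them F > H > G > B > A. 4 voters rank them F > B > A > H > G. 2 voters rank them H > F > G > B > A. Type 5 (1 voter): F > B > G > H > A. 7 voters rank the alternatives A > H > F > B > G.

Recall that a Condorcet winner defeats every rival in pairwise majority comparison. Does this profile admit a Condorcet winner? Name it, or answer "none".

none

Check each pair by majority over 21 ballots:
A vs B: 7 for A, 14 for B — B by 14–7.
A vs F: F wins 11–10.
A vs G: A wins 11–10.
A–H: A 14–7.
B vs F: 3 to 18, F.
B vs G: B, 12–9.
B vs H: H wins 13–8.
F–G: F 18–3.
F vs H: H, 12–9.
G vs H: H, 17–4.
Every alternative loses at least once (A loses to B; B loses to F; F loses to H; G loses to A; H loses to A). The majority relation contains the cycle A > H > B > A, so there is no Condorcet winner.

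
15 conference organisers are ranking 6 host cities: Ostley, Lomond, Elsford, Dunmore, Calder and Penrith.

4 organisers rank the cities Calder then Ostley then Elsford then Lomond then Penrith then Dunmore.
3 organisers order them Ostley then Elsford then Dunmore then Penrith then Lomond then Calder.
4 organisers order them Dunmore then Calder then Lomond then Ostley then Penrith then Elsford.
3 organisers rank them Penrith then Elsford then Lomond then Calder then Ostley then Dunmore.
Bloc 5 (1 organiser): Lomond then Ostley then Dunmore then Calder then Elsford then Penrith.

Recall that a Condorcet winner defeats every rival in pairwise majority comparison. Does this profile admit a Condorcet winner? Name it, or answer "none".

none

Check each pair by majority over 15 ballots:
Ostley vs Lomond: Lomond wins 8–7.
Ostley vs Elsford: Ostley, 12–3.
Ostley vs Dunmore: Ostley, 11–4.
Ostley–Calder: Calder 11–4.
Ostley vs Penrith: Ostley, 12–3.
Lomond–Elsford: Elsford 10–5.
Lomond vs Dunmore: Lomond, 8–7.
Lomond vs Calder: Calder, 8–7.
Lomond–Penrith: Lomond 9–6.
Elsford–Dunmore: Elsford 10–5.
Elsford–Calder: Calder 9–6.
Elsford vs Penrith: Elsford wins 8–7.
Dunmore–Calder: Dunmore 8–7.
Dunmore vs Penrith: Dunmore, 8–7.
Calder vs Penrith: Calder, 9–6.
Each city drops at least one matchup (Ostley loses to Lomond; Lomond loses to Elsford; Elsford loses to Ostley; Dunmore loses to Ostley; Calder loses to Dunmore; Penrith loses to Ostley); the cycle Ostley > Elsford > Lomond > Ostley rules out a Condorcet winner.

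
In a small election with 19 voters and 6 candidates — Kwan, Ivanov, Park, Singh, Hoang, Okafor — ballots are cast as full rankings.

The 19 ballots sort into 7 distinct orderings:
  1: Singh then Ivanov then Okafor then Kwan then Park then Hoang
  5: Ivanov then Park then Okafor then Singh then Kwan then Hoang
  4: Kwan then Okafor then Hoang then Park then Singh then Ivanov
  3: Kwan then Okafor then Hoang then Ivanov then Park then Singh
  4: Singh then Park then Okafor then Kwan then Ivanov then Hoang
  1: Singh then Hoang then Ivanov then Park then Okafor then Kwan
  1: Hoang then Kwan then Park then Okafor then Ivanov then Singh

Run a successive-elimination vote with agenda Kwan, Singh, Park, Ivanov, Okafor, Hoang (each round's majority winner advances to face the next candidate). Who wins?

Round 1: Kwan vs Singh — 8–11, Singh advances.
Round 2: Singh vs Park — 6–13, Park advances.
Round 3: Park vs Ivanov — 9–10, Ivanov advances.
Round 4: Ivanov vs Okafor — 7–12, Okafor advances.
Round 5: Okafor vs Hoang — 17–2, Okafor advances.
The agenda winner is Okafor.

Okafor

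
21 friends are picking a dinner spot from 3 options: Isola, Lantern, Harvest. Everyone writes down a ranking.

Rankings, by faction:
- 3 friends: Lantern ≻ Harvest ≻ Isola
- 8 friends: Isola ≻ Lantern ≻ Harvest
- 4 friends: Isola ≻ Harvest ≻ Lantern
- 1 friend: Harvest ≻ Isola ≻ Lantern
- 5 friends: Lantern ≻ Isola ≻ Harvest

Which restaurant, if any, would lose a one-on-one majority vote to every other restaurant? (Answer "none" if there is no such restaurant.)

Harvest

Head-to-head results (21 friends):
Isola vs Lantern: Isola preferred on 8+4+1 = 13 ballots; Isola wins 13–8.
Isola vs Harvest: 17 to 4, Isola.
Lantern vs Harvest: Lantern is ranked higher on 3+8+5 = 16 ballots, Harvest on 5. Lantern wins 16–5.
Harvest loses to every other restaurant — it is the Condorcet loser.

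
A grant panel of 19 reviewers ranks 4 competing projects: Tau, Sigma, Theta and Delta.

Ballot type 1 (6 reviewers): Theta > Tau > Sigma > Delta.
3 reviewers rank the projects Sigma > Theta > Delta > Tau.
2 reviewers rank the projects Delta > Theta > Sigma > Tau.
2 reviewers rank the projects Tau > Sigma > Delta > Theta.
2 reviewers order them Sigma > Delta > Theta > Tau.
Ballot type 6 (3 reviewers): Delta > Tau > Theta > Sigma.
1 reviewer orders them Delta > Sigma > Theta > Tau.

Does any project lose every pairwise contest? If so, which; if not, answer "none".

none

Pairwise majorities:
Tau–Sigma: Tau 11–8.
Tau vs Theta: Tau preferred on 2+3 = 5 ballots; Theta wins 14–5.
Tau–Delta: Delta 11–8.
Sigma vs Theta: Theta, 11–8.
Sigma vs Delta: 6+3+2+2 = 13 for Sigma, 6 for Delta — Sigma by 13–6.
Theta vs Delta: Theta is ranked higher on 6+3 = 9 ballots, Delta on 10. Delta wins 10–9.
Each project has at least one pairwise win (Tau beats Sigma; Sigma beats Delta; Theta beats Tau; Delta beats Tau) — no Condorcet loser.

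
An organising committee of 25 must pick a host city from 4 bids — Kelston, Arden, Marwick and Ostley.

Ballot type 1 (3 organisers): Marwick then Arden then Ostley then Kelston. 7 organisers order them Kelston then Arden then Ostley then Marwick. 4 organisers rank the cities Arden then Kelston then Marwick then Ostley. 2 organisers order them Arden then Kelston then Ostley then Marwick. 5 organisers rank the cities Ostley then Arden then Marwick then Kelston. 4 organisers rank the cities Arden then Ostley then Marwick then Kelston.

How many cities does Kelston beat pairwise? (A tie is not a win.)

2

Kelston against each rival (25 organisers):
Kelston vs Arden: 7 to 18, Arden.
Kelston vs Marwick: 13 to 12, Kelston.
Kelston vs Ostley: Kelston, 13–12.
Kelston beats Marwick, Ostley; loses to Arden — 2 pairwise wins.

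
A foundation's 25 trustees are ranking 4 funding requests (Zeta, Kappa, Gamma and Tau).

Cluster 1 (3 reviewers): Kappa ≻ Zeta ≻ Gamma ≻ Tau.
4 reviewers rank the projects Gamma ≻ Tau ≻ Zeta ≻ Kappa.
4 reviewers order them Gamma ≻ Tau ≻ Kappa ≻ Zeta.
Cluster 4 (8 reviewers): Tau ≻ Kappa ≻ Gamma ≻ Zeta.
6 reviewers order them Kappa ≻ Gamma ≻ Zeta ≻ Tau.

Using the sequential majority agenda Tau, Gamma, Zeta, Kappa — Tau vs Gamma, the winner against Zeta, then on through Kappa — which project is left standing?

Kappa

Round 1: Tau vs Gamma — 8–17, Gamma advances.
Round 2: Gamma vs Zeta — 22–3, Gamma advances.
Round 3: Gamma vs Kappa — 8–17, Kappa advances.
The agenda winner is Kappa.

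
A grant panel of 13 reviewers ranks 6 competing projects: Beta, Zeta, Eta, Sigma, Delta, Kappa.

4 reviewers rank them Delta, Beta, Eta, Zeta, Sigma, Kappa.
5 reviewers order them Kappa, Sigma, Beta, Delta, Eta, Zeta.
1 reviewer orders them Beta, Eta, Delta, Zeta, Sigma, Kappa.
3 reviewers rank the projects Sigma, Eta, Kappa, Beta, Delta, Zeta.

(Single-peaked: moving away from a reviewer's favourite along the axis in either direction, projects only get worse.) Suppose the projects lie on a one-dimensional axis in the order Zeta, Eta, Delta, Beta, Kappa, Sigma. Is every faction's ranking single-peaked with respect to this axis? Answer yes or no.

Axis positions: Zeta=1, Eta=2, Delta=3, Beta=4, Kappa=5, Sigma=6.
Faction 1: ranking walks positions 3-4-2-1-6-5; Sigma is ranked above Kappa even though Kappa lies between Sigma and the peak Delta on the axis — preferences dip and rise again. Not single-peaked.
Faction 2 (peak Kappa at position 5): ranking walks positions 5-6-4-3-2-1, expanding outward from the peak — single-peaked.
Faction 3: ranking walks positions 4-2-3-1-6-5; Eta is ranked above Delta even though Delta lies between Eta and the peak Beta on the axis — preferences dip and rise again. Not single-peaked.
Faction 4: ranking walks positions 6-2-5-4-3-1; Eta is ranked above Kappa even though Kappa lies between Eta and the peak Sigma on the axis — preferences dip and rise again. Not single-peaked.
Faction 1 violates single-peakedness, so the profile is not single-peaked on this axis.

no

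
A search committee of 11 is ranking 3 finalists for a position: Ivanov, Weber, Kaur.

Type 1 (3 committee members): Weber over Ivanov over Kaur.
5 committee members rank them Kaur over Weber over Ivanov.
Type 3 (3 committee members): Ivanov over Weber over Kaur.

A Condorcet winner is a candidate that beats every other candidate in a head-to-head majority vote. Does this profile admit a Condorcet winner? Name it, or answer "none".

Weber

Head-to-head results (11 committee members):
Ivanov–Weber: Weber 8–3.
Ivanov vs Kaur: Ivanov, 6–5.
Weber vs Kaur: Weber, 6–5.
Only Weber has no losses; Weber is the Condorcet winner.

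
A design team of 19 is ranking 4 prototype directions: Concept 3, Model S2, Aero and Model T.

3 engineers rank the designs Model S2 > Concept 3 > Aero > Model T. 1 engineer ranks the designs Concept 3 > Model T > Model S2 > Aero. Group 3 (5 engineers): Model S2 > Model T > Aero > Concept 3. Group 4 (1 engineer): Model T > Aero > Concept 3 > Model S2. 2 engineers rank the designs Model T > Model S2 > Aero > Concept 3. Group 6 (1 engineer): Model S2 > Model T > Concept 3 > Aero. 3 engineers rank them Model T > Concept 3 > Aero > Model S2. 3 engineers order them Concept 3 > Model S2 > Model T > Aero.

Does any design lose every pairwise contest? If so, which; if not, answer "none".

Aero

Pairwise majorities:
Concept 3 vs Model S2: Model S2, 11–8.
Concept 3 vs Aero: Concept 3 is ranked higher on 3+1+1+3+3 = 11 ballots, Aero on 8. Concept 3 wins 11–8.
Concept 3 vs Model T: 3+1+3 = 7 for Concept 3, 12 for Model T — Model T by 12–7.
Model S2 vs Aero: Model S2, 15–4.
Model S2–Model T: Model S2 12–7.
Aero vs Model T: 3 to 16, Model T.
Only Aero has no wins; Aero is the Condorcet loser.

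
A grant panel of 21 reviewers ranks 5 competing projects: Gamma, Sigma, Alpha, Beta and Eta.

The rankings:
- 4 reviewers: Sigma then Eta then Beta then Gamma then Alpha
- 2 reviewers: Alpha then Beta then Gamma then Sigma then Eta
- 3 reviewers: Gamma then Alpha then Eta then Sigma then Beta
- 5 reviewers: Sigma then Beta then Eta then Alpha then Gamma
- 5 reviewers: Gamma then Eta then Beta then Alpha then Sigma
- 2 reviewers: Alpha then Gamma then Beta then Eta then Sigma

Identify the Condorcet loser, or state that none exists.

none

Head-to-head results (21 reviewers):
Gamma vs Sigma: Gamma wins 12–9.
Gamma–Alpha: Gamma 12–9.
Gamma vs Beta: Gamma is ranked higher on 3+5+2 = 10 ballots, Beta on 11. Beta wins 11–10.
Gamma vs Eta: 12 to 9, Gamma.
Sigma vs Alpha: Alpha wins 12–9.
Sigma vs Beta: Sigma wins 12–9.
Sigma vs Eta: Sigma is ranked higher on 4+2+5 = 11 ballots, Eta on 10. Sigma wins 11–10.
Alpha vs Beta: Beta wins 14–7.
Alpha–Eta: Eta 14–7.
Beta vs Eta: 2+5+2 = 9 for Beta, 12 for Eta — Eta by 12–9.
No project is winless: Gamma beats Sigma; Sigma beats Beta; Alpha beats Sigma; Beta beats Gamma; Eta beats Alpha. There is no Condorcet loser.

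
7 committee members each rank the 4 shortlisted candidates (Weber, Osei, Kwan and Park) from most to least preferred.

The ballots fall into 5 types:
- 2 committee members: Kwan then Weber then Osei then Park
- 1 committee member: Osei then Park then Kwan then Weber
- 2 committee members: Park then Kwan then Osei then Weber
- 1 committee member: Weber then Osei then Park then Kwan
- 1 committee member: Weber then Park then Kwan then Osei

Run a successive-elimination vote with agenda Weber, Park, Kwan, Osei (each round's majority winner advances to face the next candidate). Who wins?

Kwan

Round 1: Weber vs Park — 4–3, Weber advances.
Round 2: Weber vs Kwan — 2–5, Kwan advances.
Round 3: Kwan vs Osei — 5–2, Kwan advances.
Kwan survives the agenda.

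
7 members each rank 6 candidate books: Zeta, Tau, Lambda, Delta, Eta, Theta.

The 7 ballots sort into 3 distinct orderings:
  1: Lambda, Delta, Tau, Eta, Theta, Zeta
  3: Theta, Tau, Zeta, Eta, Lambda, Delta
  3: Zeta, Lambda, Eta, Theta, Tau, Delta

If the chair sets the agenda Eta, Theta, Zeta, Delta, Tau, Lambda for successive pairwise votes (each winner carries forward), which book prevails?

Round 1: Eta vs Theta — 4–3, Eta advances.
Round 2: Eta vs Zeta — 1–6, Zeta advances.
Round 3: Zeta vs Delta — 6–1, Zeta advances.
Round 4: Zeta vs Tau — 3–4, Tau advances.
Round 5: Tau vs Lambda — 3–4, Lambda advances.
Lambda survives the agenda.

Lambda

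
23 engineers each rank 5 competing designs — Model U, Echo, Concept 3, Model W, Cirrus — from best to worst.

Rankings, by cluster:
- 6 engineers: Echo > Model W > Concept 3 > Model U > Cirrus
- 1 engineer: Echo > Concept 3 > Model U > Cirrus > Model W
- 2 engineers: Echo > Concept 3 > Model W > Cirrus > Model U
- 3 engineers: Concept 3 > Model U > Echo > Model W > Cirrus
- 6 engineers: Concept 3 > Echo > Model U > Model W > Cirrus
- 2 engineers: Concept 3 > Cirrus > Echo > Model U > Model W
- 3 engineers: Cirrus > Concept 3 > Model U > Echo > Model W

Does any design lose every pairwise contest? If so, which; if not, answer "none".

Pairwise majorities:
Model U vs Echo: Echo, 17–6.
Model U vs Concept 3: 0 for Model U, 23 for Concept 3 — Concept 3 by 23–0.
Model U–Model W: Model U 15–8.
Model U vs Cirrus: Model U wins 16–7.
Echo vs Concept 3: Concept 3 wins 14–9.
Echo vs Model W: Echo preferred on 23 ballots; Echo wins 23–0.
Echo vs Cirrus: Echo wins 18–5.
Concept 3 vs Model W: 1+2+3+6+2+3 = 17 for Concept 3, 6 for Model W — Concept 3 by 17–6.
Concept 3 vs Cirrus: 20 to 3, Concept 3.
Model W vs Cirrus: Model W, 17–6.
Cirrus loses to every other design — it is the Condorcet loser.

Cirrus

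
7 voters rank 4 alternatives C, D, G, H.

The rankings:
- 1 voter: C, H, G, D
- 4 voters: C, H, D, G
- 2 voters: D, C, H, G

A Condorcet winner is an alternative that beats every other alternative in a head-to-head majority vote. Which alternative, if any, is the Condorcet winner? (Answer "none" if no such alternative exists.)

Pairwise majorities:
C–D: C 5–2.
C vs G: C is ranked higher on 1+4+2 = 7 ballots, G on 0. C wins 7–0.
C–H: C 7–0.
D vs G: D wins 6–1.
D vs H: 2 for D, 5 for H — H by 5–2.
G vs H: 0 to 7, H.
Only C has no losses; C is the Condorcet winner.

C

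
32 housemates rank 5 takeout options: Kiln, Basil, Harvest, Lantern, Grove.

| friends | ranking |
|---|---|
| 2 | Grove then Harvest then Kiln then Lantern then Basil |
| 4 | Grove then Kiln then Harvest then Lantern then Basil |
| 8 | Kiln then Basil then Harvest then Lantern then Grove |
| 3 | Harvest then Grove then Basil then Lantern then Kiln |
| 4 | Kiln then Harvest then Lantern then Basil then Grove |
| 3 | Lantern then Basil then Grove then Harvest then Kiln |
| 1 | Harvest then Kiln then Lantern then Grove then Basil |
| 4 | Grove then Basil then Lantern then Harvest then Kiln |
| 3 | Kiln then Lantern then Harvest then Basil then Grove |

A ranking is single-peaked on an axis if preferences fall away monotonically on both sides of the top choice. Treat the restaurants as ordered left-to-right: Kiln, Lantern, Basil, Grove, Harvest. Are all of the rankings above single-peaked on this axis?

Axis positions: Kiln=1, Lantern=2, Basil=3, Grove=4, Harvest=5.
Ballot type 1: ranking walks positions 4-5-1-2-3; Kiln is ranked above Basil even though Basil lies between Kiln and the peak Grove on the axis — preferences dip and rise again. Not single-peaked.
Ballot type 2: ranking walks positions 4-1-5-2-3; Kiln is ranked above Basil even though Basil lies between Kiln and the peak Grove on the axis — preferences dip and rise again. Not single-peaked.
Ballot type 3: ranking walks positions 1-3-5-2-4; Basil is ranked above Lantern even though Lantern lies between Basil and the peak Kiln on the axis — preferences dip and rise again. Not single-peaked.
Ballot type 4 (peak Harvest at position 5): ranking walks positions 5-4-3-2-1, expanding outward from the peak — single-peaked.
Ballot type 5: ranking walks positions 1-5-2-3-4; Harvest is ranked above Lantern even though Lantern lies between Harvest and the peak Kiln on the axis — preferences dip and rise again. Not single-peaked.
Ballot type 6 (peak Lantern at position 2): ranking walks positions 2-3-4-5-1, expanding outward from the peak — single-peaked.
Ballot type 7: ranking walks positions 5-1-2-4-3; Kiln is ranked above Grove even though Grove lies between Kiln and the peak Harvest on the axis — preferences dip and rise again. Not single-peaked.
Ballot type 8 (peak Grove at position 4): ranking walks positions 4-3-2-5-1, expanding outward from the peak — single-peaked.
Ballot type 9: ranking walks positions 1-2-5-3-4; Harvest is ranked above Basil even though Basil lies between Harvest and the peak Kiln on the axis — preferences dip and rise again. Not single-peaked.
Ballot type 1 violates single-peakedness, so the profile is not single-peaked on this axis.

no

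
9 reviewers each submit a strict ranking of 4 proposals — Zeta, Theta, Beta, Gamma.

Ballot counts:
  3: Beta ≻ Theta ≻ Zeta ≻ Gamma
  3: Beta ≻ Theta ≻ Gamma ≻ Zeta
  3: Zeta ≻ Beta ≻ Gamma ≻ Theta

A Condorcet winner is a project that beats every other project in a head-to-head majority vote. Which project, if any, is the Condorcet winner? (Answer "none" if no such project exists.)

Check each pair by majority over 9 ballots:
Zeta vs Theta: Theta wins 6–3.
Zeta–Beta: Beta 6–3.
Zeta vs Gamma: Zeta wins 6–3.
Theta vs Beta: 0 for Theta, 9 for Beta — Beta by 9–0.
Theta vs Gamma: Theta, 6–3.
Beta vs Gamma: Beta preferred on 3+3+3 = 9 ballots; Beta wins 9–0.
Beta beats each of Zeta, Theta, Gamma — Beta is the Condorcet winner.

Beta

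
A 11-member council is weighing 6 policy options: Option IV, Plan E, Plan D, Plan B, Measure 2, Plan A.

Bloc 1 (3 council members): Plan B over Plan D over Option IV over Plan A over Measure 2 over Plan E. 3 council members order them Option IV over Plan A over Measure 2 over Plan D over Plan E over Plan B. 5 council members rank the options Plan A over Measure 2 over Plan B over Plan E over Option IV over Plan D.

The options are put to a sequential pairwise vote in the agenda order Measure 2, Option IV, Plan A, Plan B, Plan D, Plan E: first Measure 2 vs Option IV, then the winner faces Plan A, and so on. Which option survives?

Round 1: Measure 2 vs Option IV — 5–6, Option IV advances.
Round 2: Option IV vs Plan A — 6–5, Option IV advances.
Round 3: Option IV vs Plan B — 3–8, Plan B advances.
Round 4: Plan B vs Plan D — 8–3, Plan B advances.
Round 5: Plan B vs Plan E — 8–3, Plan B advances.
The agenda winner is Plan B.

Plan B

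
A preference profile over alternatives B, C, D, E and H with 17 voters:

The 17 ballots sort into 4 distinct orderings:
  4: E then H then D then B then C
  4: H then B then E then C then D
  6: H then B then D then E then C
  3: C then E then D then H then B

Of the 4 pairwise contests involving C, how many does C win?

C against each rival (17 voters):
C–B: B 14–3.
C vs D: 4+3 = 7 for C, 10 for D — D by 10–7.
C vs E: E wins 14–3.
C–H: H 14–3.
C beats no one; loses to B, D, E, H — 0 pairwise wins.

0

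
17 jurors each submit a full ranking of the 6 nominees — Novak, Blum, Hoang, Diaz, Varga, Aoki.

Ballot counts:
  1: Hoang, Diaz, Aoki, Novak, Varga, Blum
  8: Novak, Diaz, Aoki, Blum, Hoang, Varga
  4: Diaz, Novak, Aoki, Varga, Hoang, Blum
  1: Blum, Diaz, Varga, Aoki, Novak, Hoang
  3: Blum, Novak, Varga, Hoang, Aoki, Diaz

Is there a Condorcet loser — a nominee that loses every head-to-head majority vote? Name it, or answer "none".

Head-to-head results (17 jurors):
Novak vs Blum: Novak, 13–4.
Novak vs Hoang: Novak preferred on 8+4+1+3 = 16 ballots; Novak wins 16–1.
Novak vs Diaz: 8+3 = 11 for Novak, 6 for Diaz — Novak by 11–6.
Novak vs Varga: 16 to 1, Novak.
Novak–Aoki: Novak 15–2.
Blum vs Hoang: Blum, 12–5.
Blum vs Diaz: 1+3 = 4 for Blum, 13 for Diaz — Diaz by 13–4.
Blum vs Varga: Blum, 12–5.
Blum vs Aoki: 4 to 13, Aoki.
Hoang–Diaz: Diaz 13–4.
Hoang vs Varga: Hoang preferred on 1+8 = 9 ballots; Hoang wins 9–8.
Hoang vs Aoki: Aoki, 13–4.
Diaz vs Varga: Diaz is ranked higher on 1+8+4+1 = 14 ballots, Varga on 3. Diaz wins 14–3.
Diaz vs Aoki: 14 to 3, Diaz.
Varga vs Aoki: Varga is ranked higher on 1+3 = 4 ballots, Aoki on 13. Aoki wins 13–4.
Varga loses to every other nominee — it is the Condorcet loser.

Varga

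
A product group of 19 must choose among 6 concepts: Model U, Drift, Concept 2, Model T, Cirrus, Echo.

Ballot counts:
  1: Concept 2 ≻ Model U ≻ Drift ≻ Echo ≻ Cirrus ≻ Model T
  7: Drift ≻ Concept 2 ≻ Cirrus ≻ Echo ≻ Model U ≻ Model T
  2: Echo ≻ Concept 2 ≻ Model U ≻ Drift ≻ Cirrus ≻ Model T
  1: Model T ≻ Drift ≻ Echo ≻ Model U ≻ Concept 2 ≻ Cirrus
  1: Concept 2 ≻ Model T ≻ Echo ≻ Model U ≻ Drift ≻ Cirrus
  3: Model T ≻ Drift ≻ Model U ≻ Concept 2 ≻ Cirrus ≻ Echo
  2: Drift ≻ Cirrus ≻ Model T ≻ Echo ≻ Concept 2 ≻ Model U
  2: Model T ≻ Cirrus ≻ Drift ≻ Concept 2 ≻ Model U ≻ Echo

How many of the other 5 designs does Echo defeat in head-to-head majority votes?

Echo against each rival (19 engineers):
Echo–Model U: Echo 13–6.
Echo vs Drift: Drift, 16–3.
Echo vs Concept 2: Echo preferred on 2+1+2 = 5 ballots; Concept 2 wins 14–5.
Echo vs Model T: Echo wins 10–9.
Echo vs Cirrus: Echo is ranked higher on 1+2+1+1 = 5 ballots, Cirrus on 14. Cirrus wins 14–5.
Echo beats Model U, Model T; loses to Drift, Concept 2, Cirrus — 2 pairwise wins.

2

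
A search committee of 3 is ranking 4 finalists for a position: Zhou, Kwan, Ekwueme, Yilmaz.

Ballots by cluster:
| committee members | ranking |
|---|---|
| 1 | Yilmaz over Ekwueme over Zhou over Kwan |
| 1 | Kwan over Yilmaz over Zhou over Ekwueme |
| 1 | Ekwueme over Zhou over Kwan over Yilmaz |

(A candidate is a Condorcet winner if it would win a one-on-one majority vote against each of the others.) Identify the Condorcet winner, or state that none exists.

Check each pair by majority over 3 ballots:
Zhou vs Kwan: Zhou wins 2–1.
Zhou vs Ekwueme: 1 for Zhou, 2 for Ekwueme — Ekwueme by 2–1.
Zhou vs Yilmaz: Yilmaz, 2–1.
Kwan vs Ekwueme: 1 to 2, Ekwueme.
Kwan vs Yilmaz: 2 to 1, Kwan.
Ekwueme vs Yilmaz: 1 to 2, Yilmaz.
Each candidate drops at least one matchup (Zhou loses to Ekwueme; Kwan loses to Zhou; Ekwueme loses to Yilmaz; Yilmaz loses to Kwan); the cycle Zhou beats Kwan beats Yilmaz beats Zhou rules out a Condorcet winner.

none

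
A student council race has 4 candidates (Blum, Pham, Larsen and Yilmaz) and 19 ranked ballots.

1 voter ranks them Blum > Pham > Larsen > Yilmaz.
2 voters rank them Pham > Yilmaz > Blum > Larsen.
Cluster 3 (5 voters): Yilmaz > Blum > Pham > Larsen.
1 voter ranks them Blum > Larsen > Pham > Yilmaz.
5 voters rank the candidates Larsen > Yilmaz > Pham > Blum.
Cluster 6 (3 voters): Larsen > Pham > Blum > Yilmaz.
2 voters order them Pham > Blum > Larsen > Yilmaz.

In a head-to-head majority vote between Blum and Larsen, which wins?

Blum

Ballots ranking Blum above Larsen: 1 + 2 + 5 + 1 + 2 = 11.
Ballots ranking Larsen above Blum: 19 − 11 = 8.
Blum wins the head-to-head 11–8.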